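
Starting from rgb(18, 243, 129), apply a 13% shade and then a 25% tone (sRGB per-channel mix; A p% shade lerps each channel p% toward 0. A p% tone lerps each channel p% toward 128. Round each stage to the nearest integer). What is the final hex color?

A 13% shade moves each channel 13% toward 0:
  R: 18 + 0.13×(0−18) = 18 − 2.34 = 15.66 → 16
  G: 243 − 31.59 = 211.41 → 211
  B: 129 − 16.77 = 112.23 → 112
After the shade: rgb(16, 211, 112) = #10d370.
Lerp each channel 25% toward 128:
  R: 16 + 28 = 44 → 44
  G: 211 + 0.25×(128−211) = 211 − 20.75 = 190.25 → 190
  B: 112 + 0.25×(128−112) = 112 + 4 = 116 → 116
rgb(44, 190, 116) = #2cbe74.

#2cbe74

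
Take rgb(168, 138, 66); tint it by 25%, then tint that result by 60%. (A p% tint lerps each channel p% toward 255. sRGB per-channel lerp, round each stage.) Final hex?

Per channel, c → c + 0.25(255 − c):
  R: 168 + 0.25×(255−168) = 168 + 21.75 = 189.75 → 190
  G: 138 + 0.25×(255−138) = 138 + 29.25 = 167.25 → 167
  B: 66 + 47.25 = 113.25 → 113
After the tint: rgb(190, 167, 113) = #BEA771.
A 60% tint moves each channel 60% toward 255:
  R: 190 + 0.6×(255−190) = 190 + 39 = 229 → 229
  G: 167 + 52.8 = 219.8 → 220
  B: 113 + 0.6×(255−113) = 113 + 85.2 = 198.2 → 198
rgb(229, 220, 198) = #E5DCC6.

#E5DCC6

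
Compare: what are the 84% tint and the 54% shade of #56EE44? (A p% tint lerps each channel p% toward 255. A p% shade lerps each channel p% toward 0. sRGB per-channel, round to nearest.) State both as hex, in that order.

#56EE44 is rgb(86, 238, 68).
84% tint:
  R: 86 + 141.96 = 227.96 → 228
  G: 238 + 14.28 = 252.28 → 252
  B: 68 + 0.84×(255−68) = 68 + 157.08 = 225.08 → 225
  → #E4FCE1
54% shade:
  R: 86 − 46.44 = 39.56 → 40
  G: 238 + 0.54×(0−238) = 238 − 128.52 = 109.48 → 109
  B: 68 + 0.54×(0−68) = 68 − 36.72 = 31.28 → 31
  → #286D1F

#E4FCE1, #286D1F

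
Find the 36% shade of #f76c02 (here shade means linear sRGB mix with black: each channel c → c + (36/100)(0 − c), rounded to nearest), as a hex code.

#9e4501

#f76c02 is rgb(247, 108, 2).
Lerp each channel 36% toward 0:
  R: 247 − 88.92 = 158.08 → 158
  G: 108 − 38.88 = 69.12 → 69
  B: 2 − 0.72 = 1.28 → 1
rgb(158, 69, 1) = #9e4501.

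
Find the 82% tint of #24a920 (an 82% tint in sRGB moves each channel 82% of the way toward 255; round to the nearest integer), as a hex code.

#d8f0d7

#24a920 is rgb(36, 169, 32).
Lerp each channel 82% toward 255:
  R: 36 + 0.82×(255−36) = 36 + 179.58 = 215.58 → 216
  G: 169 + 0.82×(255−169) = 169 + 70.52 = 239.52 → 240
  B: 32 + 182.86 = 214.86 → 215
rgb(216, 240, 215) = #d8f0d7.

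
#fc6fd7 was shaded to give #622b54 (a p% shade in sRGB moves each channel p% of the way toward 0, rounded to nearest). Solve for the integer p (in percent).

#fc6fd7 is rgb(252, 111, 215); #622b54 is rgb(98, 43, 84).
On the R channel (widest range): 98 ≈ 252 + (p/100)(0 − 252), so p ≈ 100×(98 − 252)/(0 − 252) = -15400/-252 = 61.11.
p = 61 reproduces all three channels after rounding.

61%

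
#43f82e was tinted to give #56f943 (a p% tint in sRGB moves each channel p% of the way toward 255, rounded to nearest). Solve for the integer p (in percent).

10%

#43f82e is rgb(67, 248, 46); #56f943 is rgb(86, 249, 67).
On the B channel (widest range): 67 ≈ 46 + (p/100)(255 − 46), so p ≈ 100×(67 − 46)/(255 − 46) = 2100/209 = 10.05.
p = 10 reproduces all three channels after rounding.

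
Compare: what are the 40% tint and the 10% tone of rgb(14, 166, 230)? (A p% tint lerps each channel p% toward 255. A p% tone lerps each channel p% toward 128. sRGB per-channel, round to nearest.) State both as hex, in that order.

#6ecaf0, #19a2dc

40% tint:
  R: 14 + 0.4×(255−14) = 14 + 96.4 = 110.4 → 110
  G: 166 + 35.6 = 201.6 → 202
  B: 230 + 10 = 240 → 240
  → #6ecaf0
10% tone:
  R: 14 + 0.1×(128−14) = 14 + 11.4 = 25.4 → 25
  G: 166 + 0.1×(128−166) = 166 − 3.8 = 162.2 → 162
  B: 230 + 0.1×(128−230) = 230 − 10.2 = 219.8 → 220
  → #19a2dc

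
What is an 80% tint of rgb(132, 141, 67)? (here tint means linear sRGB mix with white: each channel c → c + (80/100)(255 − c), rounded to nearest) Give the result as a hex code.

#E6E8D9

Lerp each channel 80% toward 255:
  R: 132 + 98.4 = 230.4 → 230
  G: 141 + 0.8×(255−141) = 141 + 91.2 = 232.2 → 232
  B: 67 + 0.8×(255−67) = 67 + 150.4 = 217.4 → 217
rgb(230, 232, 217) = #E6E8D9.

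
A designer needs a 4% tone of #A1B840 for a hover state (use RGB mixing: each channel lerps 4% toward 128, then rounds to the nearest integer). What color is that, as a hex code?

#A0B643

#A1B840 is rgb(161, 184, 64).
A 4% tone moves each channel 4% toward 128:
  R: 161 − 1.32 = 159.68 → 160
  G: 184 − 2.24 = 181.76 → 182
  B: 64 + 0.04×(128−64) = 64 + 2.56 = 66.56 → 67
rgb(160, 182, 67) = #A0B643.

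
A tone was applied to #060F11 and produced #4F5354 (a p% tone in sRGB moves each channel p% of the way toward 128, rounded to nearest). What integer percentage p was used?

#060F11 is rgb(6, 15, 17); #4F5354 is rgb(79, 83, 84).
On the R channel (widest range): 79 ≈ 6 + (p/100)(128 − 6), so p ≈ 100×(79 − 6)/(128 − 6) = 7300/122 = 59.84.
p = 60 reproduces all three channels after rounding.

60%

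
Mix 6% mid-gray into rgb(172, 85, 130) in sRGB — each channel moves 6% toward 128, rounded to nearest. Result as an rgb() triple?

Per channel, c → c + 0.06(128 − c):
  R: 172 − 2.64 = 169.36 → 169
  G: 85 + 0.06×(128−85) = 85 + 2.58 = 87.58 → 88
  B: 130 + 0.06×(128−130) = 130 − 0.12 = 129.88 → 130

rgb(169, 88, 130)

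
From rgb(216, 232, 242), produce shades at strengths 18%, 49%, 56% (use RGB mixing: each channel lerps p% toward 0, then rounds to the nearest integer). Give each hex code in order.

#B1BEC6, #6E767B, #5F666A

18%: (216 − 38.88 = 177.12→177, 232 − 41.76 = 190.24→190, 242 − 43.56 = 198.44→198) → #B1BEC6
49%: (216 − 105.84 = 110.16→110, 232 − 113.68 = 118.32→118, 242 − 118.58 = 123.42→123) → #6E767B
56%: (216 − 120.96 = 95.04→95, 232 − 129.92 = 102.08→102, 242 − 135.52 = 106.48→106) → #5F666A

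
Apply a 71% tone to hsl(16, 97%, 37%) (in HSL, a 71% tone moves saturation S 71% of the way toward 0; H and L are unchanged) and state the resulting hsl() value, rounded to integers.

S moves 71% from 97 toward 0: 97 − 68.87 = 28.13 → 28.
H and L are unchanged.

hsl(16, 28%, 37%)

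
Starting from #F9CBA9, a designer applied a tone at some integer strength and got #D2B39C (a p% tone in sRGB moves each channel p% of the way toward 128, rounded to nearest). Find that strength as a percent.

#F9CBA9 is rgb(249, 203, 169); #D2B39C is rgb(210, 179, 156).
On the R channel (widest range): 210 ≈ 249 + (p/100)(128 − 249), so p ≈ 100×(210 − 249)/(128 − 249) = -3900/-121 = 32.23.
p = 32 reproduces all three channels after rounding.

32%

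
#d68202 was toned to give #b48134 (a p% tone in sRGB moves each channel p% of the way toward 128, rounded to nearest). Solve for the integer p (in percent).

#d68202 is rgb(214, 130, 2); #b48134 is rgb(180, 129, 52).
On the B channel (widest range): 52 ≈ 2 + (p/100)(128 − 2), so p ≈ 100×(52 − 2)/(128 − 2) = 5000/126 = 39.68.
p = 40 reproduces all three channels after rounding.

40%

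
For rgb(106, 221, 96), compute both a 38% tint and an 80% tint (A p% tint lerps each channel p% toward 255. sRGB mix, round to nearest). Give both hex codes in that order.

#A3EA9C, #E1F8DF

38% tint:
  R: 106 + 0.38×(255−106) = 106 + 56.62 = 162.62 → 163
  G: 221 + 0.38×(255−221) = 221 + 12.92 = 233.92 → 234
  B: 96 + 60.42 = 156.42 → 156
  → #A3EA9C
80% tint:
  R: 106 + 0.8×(255−106) = 106 + 119.2 = 225.2 → 225
  G: 221 + 27.2 = 248.2 → 248
  B: 96 + 0.8×(255−96) = 96 + 127.2 = 223.2 → 223
  → #E1F8DF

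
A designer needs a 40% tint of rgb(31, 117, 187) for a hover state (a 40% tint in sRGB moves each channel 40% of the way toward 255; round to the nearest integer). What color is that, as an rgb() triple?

Lerp each channel 40% toward 255:
  R: 31 + 89.6 = 120.6 → 121
  G: 117 + 55.2 = 172.2 → 172
  B: 187 + 27.2 = 214.2 → 214

rgb(121, 172, 214)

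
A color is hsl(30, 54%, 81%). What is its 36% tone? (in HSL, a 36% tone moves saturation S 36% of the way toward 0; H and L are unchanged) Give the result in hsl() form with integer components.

S moves 36% from 54 toward 0: 54 − 19.44 = 34.56 → 35.
H and L are unchanged.

hsl(30, 35%, 81%)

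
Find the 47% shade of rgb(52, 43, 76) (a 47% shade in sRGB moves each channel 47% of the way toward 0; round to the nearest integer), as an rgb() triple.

Lerp each channel 47% toward 0:
  R: 52 + 0.47×(0−52) = 52 − 24.44 = 27.56 → 28
  G: 43 − 20.21 = 22.79 → 23
  B: 76 + 0.47×(0−76) = 76 − 35.72 = 40.28 → 40

rgb(28, 23, 40)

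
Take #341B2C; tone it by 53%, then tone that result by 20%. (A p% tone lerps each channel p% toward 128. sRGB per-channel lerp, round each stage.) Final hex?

#341B2C is rgb(52, 27, 44).
Lerp each channel 53% toward 128:
  R: 52 + 0.53×(128−52) = 52 + 40.28 = 92.28 → 92
  G: 27 + 53.53 = 80.53 → 81
  B: 44 + 44.52 = 88.52 → 89
After the tone: rgb(92, 81, 89) = #5C5159.
A 20% tone moves each channel 20% toward 128:
  R: 92 + 0.2×(128−92) = 92 + 7.2 = 99.2 → 99
  G: 81 + 0.2×(128−81) = 81 + 9.4 = 90.4 → 90
  B: 89 + 7.8 = 96.8 → 97
rgb(99, 90, 97) = #635A61.

#635A61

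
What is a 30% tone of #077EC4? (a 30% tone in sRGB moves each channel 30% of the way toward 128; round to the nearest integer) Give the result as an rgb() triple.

#077EC4 is rgb(7, 126, 196).
Per channel, c → c + 0.3(128 − c):
  R: 7 + 0.3×(128−7) = 7 + 36.3 = 43.3 → 43
  G: 126 + 0.6 = 126.6 → 127
  B: 196 + 0.3×(128−196) = 196 − 20.4 = 175.6 → 176

rgb(43, 127, 176)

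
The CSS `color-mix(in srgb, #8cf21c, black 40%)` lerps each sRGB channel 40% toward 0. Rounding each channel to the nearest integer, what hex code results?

#8cf21c is rgb(140, 242, 28).
Per channel, c → c + 0.4(0 − c):
  R: 140 + 0.4×(0−140) = 140 − 56 = 84 → 84
  G: 242 − 96.8 = 145.2 → 145
  B: 28 + 0.4×(0−28) = 28 − 11.2 = 16.8 → 17
rgb(84, 145, 17) = #549111.

#549111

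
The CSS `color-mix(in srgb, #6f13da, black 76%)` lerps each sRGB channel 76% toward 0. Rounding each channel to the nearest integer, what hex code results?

#6f13da is rgb(111, 19, 218).
Per channel, c → c + 0.76(0 − c):
  R: 111 − 84.36 = 26.64 → 27
  G: 19 + 0.76×(0−19) = 19 − 14.44 = 4.56 → 5
  B: 218 − 165.68 = 52.32 → 52
rgb(27, 5, 52) = #1b0534.

#1b0534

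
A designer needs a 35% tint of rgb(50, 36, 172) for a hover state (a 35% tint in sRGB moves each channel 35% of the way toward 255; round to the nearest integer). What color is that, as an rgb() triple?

A 35% tint moves each channel 35% toward 255:
  R: 50 + 71.75 = 121.75 → 122
  G: 36 + 76.65 = 112.65 → 113
  B: 172 + 0.35×(255−172) = 172 + 29.05 = 201.05 → 201

rgb(122, 113, 201)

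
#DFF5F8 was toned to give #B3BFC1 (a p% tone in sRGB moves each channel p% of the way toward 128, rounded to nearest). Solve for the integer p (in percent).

46%

#DFF5F8 is rgb(223, 245, 248); #B3BFC1 is rgb(179, 191, 193).
On the B channel (widest range): 193 ≈ 248 + (p/100)(128 − 248), so p ≈ 100×(193 − 248)/(128 − 248) = -5500/-120 = 45.83.
p = 46 reproduces all three channels after rounding.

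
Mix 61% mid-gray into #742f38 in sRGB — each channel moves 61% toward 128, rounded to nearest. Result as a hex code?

#742f38 is rgb(116, 47, 56).
A 61% tone moves each channel 61% toward 128:
  R: 116 + 0.61×(128−116) = 116 + 7.32 = 123.32 → 123
  G: 47 + 49.41 = 96.41 → 96
  B: 56 + 43.92 = 99.92 → 100
rgb(123, 96, 100) = #7b6064.

#7b6064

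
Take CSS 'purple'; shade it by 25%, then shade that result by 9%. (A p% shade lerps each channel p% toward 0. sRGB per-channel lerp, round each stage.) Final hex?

#570057

CSS purple is rgb(128, 0, 128).
Per channel, c → c + 0.25(0 − c):
  R: 128 + 0.25×(0−128) = 128 − 32 = 96 → 96
  G: 0 + 0.25×(0−0) = 0 + 0 = 0 → 0
  B: 128 + 0.25×(0−128) = 128 − 32 = 96 → 96
After the shade: rgb(96, 0, 96) = #600060.
Lerp each channel 9% toward 0:
  R: 96 + 0.09×(0−96) = 96 − 8.64 = 87.36 → 87
  G: 0 + 0 = 0 → 0
  B: 96 + 0.09×(0−96) = 96 − 8.64 = 87.36 → 87
rgb(87, 0, 87) = #570057.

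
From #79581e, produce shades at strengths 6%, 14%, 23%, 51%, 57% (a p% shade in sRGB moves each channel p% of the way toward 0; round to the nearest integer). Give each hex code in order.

#79581e is rgb(121, 88, 30).
6%: (121 − 7.26 = 113.74→114, 88 − 5.28 = 82.72→83, 30 − 1.8 = 28.2→28) → #72531c
14%: (121 − 16.94 = 104.06→104, 88 − 12.32 = 75.68→76, 30 − 4.2 = 25.8→26) → #684c1a
23%: (121 − 27.83 = 93.17→93, 88 − 20.24 = 67.76→68, 30 − 6.9 = 23.1→23) → #5d4417
51%: (121 − 61.71 = 59.29→59, 88 − 44.88 = 43.12→43, 30 − 15.3 = 14.7→15) → #3b2b0f
57%: (121 − 68.97 = 52.03→52, 88 − 50.16 = 37.84→38, 30 − 17.1 = 12.9→13) → #34260d

#72531c, #684c1a, #5d4417, #3b2b0f, #34260d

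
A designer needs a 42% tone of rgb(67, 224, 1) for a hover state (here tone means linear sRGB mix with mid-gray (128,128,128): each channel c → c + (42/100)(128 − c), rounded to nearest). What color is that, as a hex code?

Lerp each channel 42% toward 128:
  R: 67 + 0.42×(128−67) = 67 + 25.62 = 92.62 → 93
  G: 224 + 0.42×(128−224) = 224 − 40.32 = 183.68 → 184
  B: 1 + 0.42×(128−1) = 1 + 53.34 = 54.34 → 54
rgb(93, 184, 54) = #5DB836.

#5DB836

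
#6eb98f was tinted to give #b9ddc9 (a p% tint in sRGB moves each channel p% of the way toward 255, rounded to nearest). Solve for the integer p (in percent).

#6eb98f is rgb(110, 185, 143); #b9ddc9 is rgb(185, 221, 201).
On the R channel (widest range): 185 ≈ 110 + (p/100)(255 − 110), so p ≈ 100×(185 − 110)/(255 − 110) = 7500/145 = 51.72.
p = 52 reproduces all three channels after rounding.

52%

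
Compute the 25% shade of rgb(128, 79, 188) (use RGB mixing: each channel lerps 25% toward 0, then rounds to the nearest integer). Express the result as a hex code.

#603b8d

A 25% shade moves each channel 25% toward 0:
  R: 128 − 32 = 96 → 96
  G: 79 − 19.75 = 59.25 → 59
  B: 188 + 0.25×(0−188) = 188 − 47 = 141 → 141
rgb(96, 59, 141) = #603b8d.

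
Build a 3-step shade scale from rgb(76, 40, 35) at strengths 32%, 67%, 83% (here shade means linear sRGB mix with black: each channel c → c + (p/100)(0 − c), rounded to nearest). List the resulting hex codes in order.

#341B18, #190D0C, #0D0706

32%: (76 − 24.32 = 51.68→52, 40 − 12.8 = 27.2→27, 35 − 11.2 = 23.8→24) → #341B18
67%: (76 − 50.92 = 25.08→25, 40 − 26.8 = 13.2→13, 35 − 23.45 = 11.55→12) → #190D0C
83%: (76 − 63.08 = 12.92→13, 40 − 33.2 = 6.8→7, 35 − 29.05 = 5.95→6) → #0D0706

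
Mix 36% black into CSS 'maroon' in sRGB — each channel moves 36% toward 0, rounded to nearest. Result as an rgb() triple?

rgb(82, 0, 0)

CSS maroon is rgb(128, 0, 0).
Per channel, c → c + 0.36(0 − c):
  R: 128 + 0.36×(0−128) = 128 − 46.08 = 81.92 → 82
  G: 0 + 0 = 0 → 0
  B: 0 + 0 = 0 → 0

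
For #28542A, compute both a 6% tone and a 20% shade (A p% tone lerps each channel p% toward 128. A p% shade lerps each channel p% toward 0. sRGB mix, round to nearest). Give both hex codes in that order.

#2D572F, #204322

#28542A is rgb(40, 84, 42).
6% tone:
  R: 40 + 0.06×(128−40) = 40 + 5.28 = 45.28 → 45
  G: 84 + 2.64 = 86.64 → 87
  B: 42 + 5.16 = 47.16 → 47
  → #2D572F
20% shade:
  R: 40 + 0.2×(0−40) = 40 − 8 = 32 → 32
  G: 84 − 16.8 = 67.2 → 67
  B: 42 + 0.2×(0−42) = 42 − 8.4 = 33.6 → 34
  → #204322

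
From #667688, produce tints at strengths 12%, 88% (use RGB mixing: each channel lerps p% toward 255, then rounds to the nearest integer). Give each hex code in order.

#788696, #EDEFF1

#667688 is rgb(102, 118, 136).
12%: (102 + 18.36 = 120.36→120, 118 + 16.44 = 134.44→134, 136 + 14.28 = 150.28→150) → #788696
88%: (102 + 134.64 = 236.64→237, 118 + 120.56 = 238.56→239, 136 + 104.72 = 240.72→241) → #EDEFF1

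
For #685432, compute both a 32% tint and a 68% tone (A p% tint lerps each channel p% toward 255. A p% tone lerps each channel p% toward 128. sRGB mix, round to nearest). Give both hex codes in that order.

#685432 is rgb(104, 84, 50).
32% tint:
  R: 104 + 0.32×(255−104) = 104 + 48.32 = 152.32 → 152
  G: 84 + 0.32×(255−84) = 84 + 54.72 = 138.72 → 139
  B: 50 + 65.6 = 115.6 → 116
  → #988B74
68% tone:
  R: 104 + 0.68×(128−104) = 104 + 16.32 = 120.32 → 120
  G: 84 + 29.92 = 113.92 → 114
  B: 50 + 0.68×(128−50) = 50 + 53.04 = 103.04 → 103
  → #787267

#988B74, #787267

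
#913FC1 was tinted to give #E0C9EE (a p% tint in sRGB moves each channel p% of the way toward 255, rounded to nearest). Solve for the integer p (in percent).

#913FC1 is rgb(145, 63, 193); #E0C9EE is rgb(224, 201, 238).
On the G channel (widest range): 201 ≈ 63 + (p/100)(255 − 63), so p ≈ 100×(201 − 63)/(255 − 63) = 13800/192 = 71.88.
p = 72 reproduces all three channels after rounding.

72%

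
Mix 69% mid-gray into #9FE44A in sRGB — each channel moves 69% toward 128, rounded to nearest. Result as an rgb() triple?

rgb(138, 159, 111)

#9FE44A is rgb(159, 228, 74).
Lerp each channel 69% toward 128:
  R: 159 + 0.69×(128−159) = 159 − 21.39 = 137.61 → 138
  G: 228 + 0.69×(128−228) = 228 − 69 = 159 → 159
  B: 74 + 0.69×(128−74) = 74 + 37.26 = 111.26 → 111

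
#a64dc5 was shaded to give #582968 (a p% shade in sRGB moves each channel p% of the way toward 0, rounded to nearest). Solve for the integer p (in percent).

#a64dc5 is rgb(166, 77, 197); #582968 is rgb(88, 41, 104).
On the B channel (widest range): 104 ≈ 197 + (p/100)(0 − 197), so p ≈ 100×(104 − 197)/(0 − 197) = -9300/-197 = 47.21.
p = 47 reproduces all three channels after rounding.

47%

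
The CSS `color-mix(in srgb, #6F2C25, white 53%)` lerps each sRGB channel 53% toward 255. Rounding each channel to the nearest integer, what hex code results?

#6F2C25 is rgb(111, 44, 37).
Per channel, c → c + 0.53(255 − c):
  R: 111 + 76.32 = 187.32 → 187
  G: 44 + 0.53×(255−44) = 44 + 111.83 = 155.83 → 156
  B: 37 + 115.54 = 152.54 → 153
rgb(187, 156, 153) = #BB9C99.

#BB9C99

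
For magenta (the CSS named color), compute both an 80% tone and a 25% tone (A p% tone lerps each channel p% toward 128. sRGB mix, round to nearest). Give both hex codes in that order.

#996699, #DF20DF

CSS magenta is rgb(255, 0, 255).
80% tone:
  R: 255 + 0.8×(128−255) = 255 − 101.6 = 153.4 → 153
  G: 0 + 0.8×(128−0) = 0 + 102.4 = 102.4 → 102
  B: 255 + 0.8×(128−255) = 255 − 101.6 = 153.4 → 153
  → #996699
25% tone:
  R: 255 + 0.25×(128−255) = 255 − 31.75 = 223.25 → 223
  G: 0 + 0.25×(128−0) = 0 + 32 = 32 → 32
  B: 255 + 0.25×(128−255) = 255 − 31.75 = 223.25 → 223
  → #DF20DF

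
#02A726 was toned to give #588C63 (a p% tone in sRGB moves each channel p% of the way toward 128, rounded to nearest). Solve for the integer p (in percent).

68%

#02A726 is rgb(2, 167, 38); #588C63 is rgb(88, 140, 99).
On the R channel (widest range): 88 ≈ 2 + (p/100)(128 − 2), so p ≈ 100×(88 − 2)/(128 − 2) = 8600/126 = 68.25.
p = 68 reproduces all three channels after rounding.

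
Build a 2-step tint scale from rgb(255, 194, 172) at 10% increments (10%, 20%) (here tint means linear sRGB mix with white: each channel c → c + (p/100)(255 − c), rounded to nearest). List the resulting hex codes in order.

#ffc8b4, #ffcebd

10%: (255→255, 194 + 6.1 = 200.1→200, 172 + 8.3 = 180.3→180) → #ffc8b4
20%: (255→255, 194 + 12.2 = 206.2→206, 172 + 16.6 = 188.6→189) → #ffcebd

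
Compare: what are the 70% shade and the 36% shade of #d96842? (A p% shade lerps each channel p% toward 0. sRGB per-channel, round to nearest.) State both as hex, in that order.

#411f14, #8b432a

#d96842 is rgb(217, 104, 66).
70% shade:
  R: 217 + 0.7×(0−217) = 217 − 151.9 = 65.1 → 65
  G: 104 + 0.7×(0−104) = 104 − 72.8 = 31.2 → 31
  B: 66 + 0.7×(0−66) = 66 − 46.2 = 19.8 → 20
  → #411f14
36% shade:
  R: 217 + 0.36×(0−217) = 217 − 78.12 = 138.88 → 139
  G: 104 + 0.36×(0−104) = 104 − 37.44 = 66.56 → 67
  B: 66 − 23.76 = 42.24 → 42
  → #8b432a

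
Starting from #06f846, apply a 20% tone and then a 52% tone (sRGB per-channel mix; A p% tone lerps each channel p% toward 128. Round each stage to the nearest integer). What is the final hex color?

#06f846 is rgb(6, 248, 70).
Per channel, c → c + 0.2(128 − c):
  R: 6 + 0.2×(128−6) = 6 + 24.4 = 30.4 → 30
  G: 248 − 24 = 224 → 224
  B: 70 + 0.2×(128−70) = 70 + 11.6 = 81.6 → 82
After the tone: rgb(30, 224, 82) = #1ee052.
A 52% tone moves each channel 52% toward 128:
  R: 30 + 0.52×(128−30) = 30 + 50.96 = 80.96 → 81
  G: 224 − 49.92 = 174.08 → 174
  B: 82 + 23.92 = 105.92 → 106
rgb(81, 174, 106) = #51ae6a.

#51ae6a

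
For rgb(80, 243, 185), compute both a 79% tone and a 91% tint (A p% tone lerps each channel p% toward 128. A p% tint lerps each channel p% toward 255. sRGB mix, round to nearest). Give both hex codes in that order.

79% tone:
  R: 80 + 37.92 = 117.92 → 118
  G: 243 + 0.79×(128−243) = 243 − 90.85 = 152.15 → 152
  B: 185 − 45.03 = 139.97 → 140
  → #76988c
91% tint:
  R: 80 + 159.25 = 239.25 → 239
  G: 243 + 0.91×(255−243) = 243 + 10.92 = 253.92 → 254
  B: 185 + 0.91×(255−185) = 185 + 63.7 = 248.7 → 249
  → #effef9

#76988c, #effef9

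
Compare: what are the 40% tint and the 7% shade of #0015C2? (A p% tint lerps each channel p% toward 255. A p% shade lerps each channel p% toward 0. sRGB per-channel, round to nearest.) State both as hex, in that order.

#6673DA, #0014B4

#0015C2 is rgb(0, 21, 194).
40% tint:
  R: 0 + 0.4×(255−0) = 0 + 102 = 102 → 102
  G: 21 + 0.4×(255−21) = 21 + 93.6 = 114.6 → 115
  B: 194 + 24.4 = 218.4 → 218
  → #6673DA
7% shade:
  R: 0 + 0.07×(0−0) = 0 + 0 = 0 → 0
  G: 21 + 0.07×(0−21) = 21 − 1.47 = 19.53 → 20
  B: 194 − 13.58 = 180.42 → 180
  → #0014B4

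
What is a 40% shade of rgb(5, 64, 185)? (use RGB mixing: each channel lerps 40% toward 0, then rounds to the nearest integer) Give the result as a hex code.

#03266f

Lerp each channel 40% toward 0:
  R: 5 − 2 = 3 → 3
  G: 64 − 25.6 = 38.4 → 38
  B: 185 − 74 = 111 → 111
rgb(3, 38, 111) = #03266f.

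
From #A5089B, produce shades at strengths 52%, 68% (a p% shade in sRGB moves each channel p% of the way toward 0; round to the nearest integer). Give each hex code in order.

#4F044A, #350332

#A5089B is rgb(165, 8, 155).
52%: (165 − 85.8 = 79.2→79, 8 − 4.16 = 3.84→4, 155 − 80.6 = 74.4→74) → #4F044A
68%: (165 − 112.2 = 52.8→53, 8 − 5.44 = 2.56→3, 155 − 105.4 = 49.6→50) → #350332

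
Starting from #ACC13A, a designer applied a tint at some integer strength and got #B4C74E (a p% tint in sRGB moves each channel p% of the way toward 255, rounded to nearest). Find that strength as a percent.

10%

#ACC13A is rgb(172, 193, 58); #B4C74E is rgb(180, 199, 78).
On the B channel (widest range): 78 ≈ 58 + (p/100)(255 − 58), so p ≈ 100×(78 − 58)/(255 − 58) = 2000/197 = 10.15.
p = 10 reproduces all three channels after rounding.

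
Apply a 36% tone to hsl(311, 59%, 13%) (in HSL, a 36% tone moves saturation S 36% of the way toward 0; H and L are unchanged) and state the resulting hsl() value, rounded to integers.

hsl(311, 38%, 13%)

S moves 36% from 59 toward 0: 59 − 21.24 = 37.76 → 38.
H and L are unchanged.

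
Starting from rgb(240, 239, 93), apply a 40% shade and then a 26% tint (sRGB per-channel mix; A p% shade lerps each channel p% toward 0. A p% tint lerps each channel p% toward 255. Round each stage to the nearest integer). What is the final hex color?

#ADAC6C

Per channel, c → c + 0.4(0 − c):
  R: 240 − 96 = 144 → 144
  G: 239 − 95.6 = 143.4 → 143
  B: 93 − 37.2 = 55.8 → 56
After the shade: rgb(144, 143, 56) = #908F38.
Lerp each channel 26% toward 255:
  R: 144 + 0.26×(255−144) = 144 + 28.86 = 172.86 → 173
  G: 143 + 0.26×(255−143) = 143 + 29.12 = 172.12 → 172
  B: 56 + 0.26×(255−56) = 56 + 51.74 = 107.74 → 108
rgb(173, 172, 108) = #ADAC6C.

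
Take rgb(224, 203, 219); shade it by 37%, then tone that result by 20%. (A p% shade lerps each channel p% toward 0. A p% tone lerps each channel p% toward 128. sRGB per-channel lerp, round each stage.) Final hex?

A 37% shade moves each channel 37% toward 0:
  R: 224 − 82.88 = 141.12 → 141
  G: 203 + 0.37×(0−203) = 203 − 75.11 = 127.89 → 128
  B: 219 − 81.03 = 137.97 → 138
After the shade: rgb(141, 128, 138) = #8D808A.
A 20% tone moves each channel 20% toward 128:
  R: 141 − 2.6 = 138.4 → 138
  G: 128 + 0 = 128 → 128
  B: 138 + 0.2×(128−138) = 138 − 2 = 136 → 136
rgb(138, 128, 136) = #8A8088.

#8A8088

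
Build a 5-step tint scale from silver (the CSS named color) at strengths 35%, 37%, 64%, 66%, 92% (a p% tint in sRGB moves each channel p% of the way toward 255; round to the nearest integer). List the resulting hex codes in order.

CSS silver is rgb(192, 192, 192).
35%: (192 + 22.05 = 214.05→214, 192 + 22.05 = 214.05→214, 192 + 22.05 = 214.05→214) → #d6d6d6
37%: (192 + 23.31 = 215.31→215, 192 + 23.31 = 215.31→215, 192 + 23.31 = 215.31→215) → #d7d7d7
64%: (192 + 40.32 = 232.32→232, 192 + 40.32 = 232.32→232, 192 + 40.32 = 232.32→232) → #e8e8e8
66%: (192 + 41.58 = 233.58→234, 192 + 41.58 = 233.58→234, 192 + 41.58 = 233.58→234) → #eaeaea
92%: (192 + 57.96 = 249.96→250, 192 + 57.96 = 249.96→250, 192 + 57.96 = 249.96→250) → #fafafa

#d6d6d6, #d7d7d7, #e8e8e8, #eaeaea, #fafafa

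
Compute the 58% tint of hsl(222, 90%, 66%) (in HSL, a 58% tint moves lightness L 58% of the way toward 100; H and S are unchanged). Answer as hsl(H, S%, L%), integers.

L moves 58% from 66 toward 100: 66 + 19.72 = 85.72 → 86.
H and S are unchanged.

hsl(222, 90%, 86%)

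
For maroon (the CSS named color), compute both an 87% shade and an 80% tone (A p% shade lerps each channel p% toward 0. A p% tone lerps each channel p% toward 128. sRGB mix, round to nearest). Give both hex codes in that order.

CSS maroon is rgb(128, 0, 0).
87% shade:
  R: 128 − 111.36 = 16.64 → 17
  G: 0 + 0 = 0 → 0
  B: 0 + 0 = 0 → 0
  → #110000
80% tone:
  R: 128 + 0.8×(128−128) = 128 + 0 = 128 → 128
  G: 0 + 0.8×(128−0) = 0 + 102.4 = 102.4 → 102
  B: 0 + 0.8×(128−0) = 0 + 102.4 = 102.4 → 102
  → #806666

#110000, #806666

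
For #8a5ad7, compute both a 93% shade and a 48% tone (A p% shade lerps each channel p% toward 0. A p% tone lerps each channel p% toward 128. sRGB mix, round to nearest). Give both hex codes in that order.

#8a5ad7 is rgb(138, 90, 215).
93% shade:
  R: 138 + 0.93×(0−138) = 138 − 128.34 = 9.66 → 10
  G: 90 + 0.93×(0−90) = 90 − 83.7 = 6.3 → 6
  B: 215 − 199.95 = 15.05 → 15
  → #0a060f
48% tone:
  R: 138 + 0.48×(128−138) = 138 − 4.8 = 133.2 → 133
  G: 90 + 18.24 = 108.24 → 108
  B: 215 − 41.76 = 173.24 → 173
  → #856cad

#0a060f, #856cad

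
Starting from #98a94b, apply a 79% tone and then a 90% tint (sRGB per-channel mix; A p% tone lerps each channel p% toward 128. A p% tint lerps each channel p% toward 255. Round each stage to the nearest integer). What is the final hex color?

#98a94b is rgb(152, 169, 75).
Lerp each channel 79% toward 128:
  R: 152 + 0.79×(128−152) = 152 − 18.96 = 133.04 → 133
  G: 169 − 32.39 = 136.61 → 137
  B: 75 + 0.79×(128−75) = 75 + 41.87 = 116.87 → 117
After the tone: rgb(133, 137, 117) = #858975.
Lerp each channel 90% toward 255:
  R: 133 + 109.8 = 242.8 → 243
  G: 137 + 0.9×(255−137) = 137 + 106.2 = 243.2 → 243
  B: 117 + 0.9×(255−117) = 117 + 124.2 = 241.2 → 241
rgb(243, 243, 241) = #f3f3f1.

#f3f3f1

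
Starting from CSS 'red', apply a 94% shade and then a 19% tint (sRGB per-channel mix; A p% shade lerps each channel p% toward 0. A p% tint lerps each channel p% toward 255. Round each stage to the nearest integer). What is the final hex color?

#3D3030

CSS red is rgb(255, 0, 0).
Lerp each channel 94% toward 0:
  R: 255 + 0.94×(0−255) = 255 − 239.7 = 15.3 → 15
  G: 0 + 0.94×(0−0) = 0 + 0 = 0 → 0
  B: 0 + 0 = 0 → 0
After the shade: rgb(15, 0, 0) = #0F0000.
Lerp each channel 19% toward 255:
  R: 15 + 45.6 = 60.6 → 61
  G: 0 + 0.19×(255−0) = 0 + 48.45 = 48.45 → 48
  B: 0 + 0.19×(255−0) = 0 + 48.45 = 48.45 → 48
rgb(61, 48, 48) = #3D3030.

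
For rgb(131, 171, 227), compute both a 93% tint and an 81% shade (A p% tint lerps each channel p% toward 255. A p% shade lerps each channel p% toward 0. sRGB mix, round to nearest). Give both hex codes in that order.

93% tint:
  R: 131 + 0.93×(255−131) = 131 + 115.32 = 246.32 → 246
  G: 171 + 78.12 = 249.12 → 249
  B: 227 + 26.04 = 253.04 → 253
  → #f6f9fd
81% shade:
  R: 131 + 0.81×(0−131) = 131 − 106.11 = 24.89 → 25
  G: 171 + 0.81×(0−171) = 171 − 138.51 = 32.49 → 32
  B: 227 + 0.81×(0−227) = 227 − 183.87 = 43.13 → 43
  → #19202b

#f6f9fd, #19202b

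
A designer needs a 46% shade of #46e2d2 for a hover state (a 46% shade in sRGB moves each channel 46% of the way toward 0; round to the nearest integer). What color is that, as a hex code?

#46e2d2 is rgb(70, 226, 210).
Per channel, c → c + 0.46(0 − c):
  R: 70 − 32.2 = 37.8 → 38
  G: 226 + 0.46×(0−226) = 226 − 103.96 = 122.04 → 122
  B: 210 + 0.46×(0−210) = 210 − 96.6 = 113.4 → 113
rgb(38, 122, 113) = #267a71.

#267a71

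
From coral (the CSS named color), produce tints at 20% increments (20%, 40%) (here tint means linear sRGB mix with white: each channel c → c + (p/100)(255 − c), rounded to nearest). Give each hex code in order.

#FF9973, #FFB296

CSS coral is rgb(255, 127, 80).
20%: (255→255, 127 + 25.6 = 152.6→153, 80 + 35 = 115→115) → #FF9973
40%: (255→255, 127 + 51.2 = 178.2→178, 80 + 70 = 150→150) → #FFB296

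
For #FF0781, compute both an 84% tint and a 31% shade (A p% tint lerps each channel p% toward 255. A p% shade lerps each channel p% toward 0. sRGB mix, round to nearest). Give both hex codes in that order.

#FF0781 is rgb(255, 7, 129).
84% tint:
  R: 255 + 0.84×(255−255) = 255 + 0 = 255 → 255
  G: 7 + 208.32 = 215.32 → 215
  B: 129 + 0.84×(255−129) = 129 + 105.84 = 234.84 → 235
  → #FFD7EB
31% shade:
  R: 255 − 79.05 = 175.95 → 176
  G: 7 − 2.17 = 4.83 → 5
  B: 129 + 0.31×(0−129) = 129 − 39.99 = 89.01 → 89
  → #B00559

#FFD7EB, #B00559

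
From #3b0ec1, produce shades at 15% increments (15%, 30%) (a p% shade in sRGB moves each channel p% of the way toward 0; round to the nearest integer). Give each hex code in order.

#3b0ec1 is rgb(59, 14, 193).
15%: (59 − 8.85 = 50.15→50, 14 − 2.1 = 11.9→12, 193 − 28.95 = 164.05→164) → #320ca4
30%: (59 − 17.7 = 41.3→41, 14 − 4.2 = 9.8→10, 193 − 57.9 = 135.1→135) → #290a87

#320ca4, #290a87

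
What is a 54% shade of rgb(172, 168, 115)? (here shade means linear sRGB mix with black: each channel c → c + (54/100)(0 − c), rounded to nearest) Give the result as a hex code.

#4F4D35

Per channel, c → c + 0.54(0 − c):
  R: 172 + 0.54×(0−172) = 172 − 92.88 = 79.12 → 79
  G: 168 + 0.54×(0−168) = 168 − 90.72 = 77.28 → 77
  B: 115 + 0.54×(0−115) = 115 − 62.1 = 52.9 → 53
rgb(79, 77, 53) = #4F4D35.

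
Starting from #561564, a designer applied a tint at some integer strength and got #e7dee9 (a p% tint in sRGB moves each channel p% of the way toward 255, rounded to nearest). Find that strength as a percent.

86%

#561564 is rgb(86, 21, 100); #e7dee9 is rgb(231, 222, 233).
On the G channel (widest range): 222 ≈ 21 + (p/100)(255 − 21), so p ≈ 100×(222 − 21)/(255 − 21) = 20100/234 = 85.90.
p = 86 reproduces all three channels after rounding.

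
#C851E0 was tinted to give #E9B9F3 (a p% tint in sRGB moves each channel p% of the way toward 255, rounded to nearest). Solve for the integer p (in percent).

#C851E0 is rgb(200, 81, 224); #E9B9F3 is rgb(233, 185, 243).
On the G channel (widest range): 185 ≈ 81 + (p/100)(255 − 81), so p ≈ 100×(185 − 81)/(255 − 81) = 10400/174 = 59.77.
p = 60 reproduces all three channels after rounding.

60%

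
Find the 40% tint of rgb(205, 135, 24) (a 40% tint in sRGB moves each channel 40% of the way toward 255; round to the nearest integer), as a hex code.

Lerp each channel 40% toward 255:
  R: 205 + 20 = 225 → 225
  G: 135 + 48 = 183 → 183
  B: 24 + 92.4 = 116.4 → 116
rgb(225, 183, 116) = #E1B774.

#E1B774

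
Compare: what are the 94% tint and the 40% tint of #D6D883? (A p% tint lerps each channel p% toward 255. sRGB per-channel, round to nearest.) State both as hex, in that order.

#D6D883 is rgb(214, 216, 131).
94% tint:
  R: 214 + 38.54 = 252.54 → 253
  G: 216 + 0.94×(255−216) = 216 + 36.66 = 252.66 → 253
  B: 131 + 0.94×(255−131) = 131 + 116.56 = 247.56 → 248
  → #FDFDF8
40% tint:
  R: 214 + 0.4×(255−214) = 214 + 16.4 = 230.4 → 230
  G: 216 + 15.6 = 231.6 → 232
  B: 131 + 0.4×(255−131) = 131 + 49.6 = 180.6 → 181
  → #E6E8B5

#FDFDF8, #E6E8B5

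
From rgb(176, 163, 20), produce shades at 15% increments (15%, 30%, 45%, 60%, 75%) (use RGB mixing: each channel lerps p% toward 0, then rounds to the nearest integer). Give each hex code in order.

#968B11, #7B720E, #615A0B, #464108, #2C2905

15%: (176 − 26.4 = 149.6→150, 163 − 24.45 = 138.55→139, 20 − 3 = 17→17) → #968B11
30%: (176 − 52.8 = 123.2→123, 163 − 48.9 = 114.1→114, 20 − 6 = 14→14) → #7B720E
45%: (176 − 79.2 = 96.8→97, 163 − 73.35 = 89.65→90, 20 − 9 = 11→11) → #615A0B
60%: (176 − 105.6 = 70.4→70, 163 − 97.8 = 65.2→65, 20 − 12 = 8→8) → #464108
75%: (176 − 132 = 44→44, 163 − 122.25 = 40.75→41, 20 − 15 = 5→5) → #2C2905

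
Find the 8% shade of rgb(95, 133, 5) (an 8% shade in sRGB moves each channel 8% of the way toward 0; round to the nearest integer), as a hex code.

#577a05

Per channel, c → c + 0.08(0 − c):
  R: 95 − 7.6 = 87.4 → 87
  G: 133 − 10.64 = 122.36 → 122
  B: 5 − 0.4 = 4.6 → 5
rgb(87, 122, 5) = #577a05.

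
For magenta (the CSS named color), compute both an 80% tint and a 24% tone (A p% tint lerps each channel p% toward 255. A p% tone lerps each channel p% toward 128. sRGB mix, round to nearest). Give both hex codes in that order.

#ffccff, #e11fe1

CSS magenta is rgb(255, 0, 255).
80% tint:
  R: 255 + 0 = 255 → 255
  G: 0 + 204 = 204 → 204
  B: 255 + 0.8×(255−255) = 255 + 0 = 255 → 255
  → #ffccff
24% tone:
  R: 255 + 0.24×(128−255) = 255 − 30.48 = 224.52 → 225
  G: 0 + 0.24×(128−0) = 0 + 30.72 = 30.72 → 31
  B: 255 + 0.24×(128−255) = 255 − 30.48 = 224.52 → 225
  → #e11fe1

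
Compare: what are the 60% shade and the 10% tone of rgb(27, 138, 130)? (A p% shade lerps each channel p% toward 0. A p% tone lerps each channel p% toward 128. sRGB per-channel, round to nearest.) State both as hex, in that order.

#0b3734, #258982

60% shade:
  R: 27 + 0.6×(0−27) = 27 − 16.2 = 10.8 → 11
  G: 138 − 82.8 = 55.2 → 55
  B: 130 + 0.6×(0−130) = 130 − 78 = 52 → 52
  → #0b3734
10% tone:
  R: 27 + 0.1×(128−27) = 27 + 10.1 = 37.1 → 37
  G: 138 + 0.1×(128−138) = 138 − 1 = 137 → 137
  B: 130 − 0.2 = 129.8 → 130
  → #258982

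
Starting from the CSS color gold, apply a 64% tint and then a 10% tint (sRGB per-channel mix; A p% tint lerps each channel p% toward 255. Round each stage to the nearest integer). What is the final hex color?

CSS gold is rgb(255, 215, 0).
A 64% tint moves each channel 64% toward 255:
  R: 255 + 0 = 255 → 255
  G: 215 + 0.64×(255−215) = 215 + 25.6 = 240.6 → 241
  B: 0 + 163.2 = 163.2 → 163
After the tint: rgb(255, 241, 163) = #FFF1A3.
Per channel, c → c + 0.1(255 − c):
  R: 255 + 0.1×(255−255) = 255 + 0 = 255 → 255
  G: 241 + 0.1×(255−241) = 241 + 1.4 = 242.4 → 242
  B: 163 + 0.1×(255−163) = 163 + 9.2 = 172.2 → 172
rgb(255, 242, 172) = #FFF2AC.

#FFF2AC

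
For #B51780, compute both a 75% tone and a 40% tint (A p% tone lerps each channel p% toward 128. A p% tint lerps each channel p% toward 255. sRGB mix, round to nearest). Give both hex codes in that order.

#B51780 is rgb(181, 23, 128).
75% tone:
  R: 181 − 39.75 = 141.25 → 141
  G: 23 + 0.75×(128−23) = 23 + 78.75 = 101.75 → 102
  B: 128 + 0.75×(128−128) = 128 + 0 = 128 → 128
  → #8D6680
40% tint:
  R: 181 + 29.6 = 210.6 → 211
  G: 23 + 92.8 = 115.8 → 116
  B: 128 + 50.8 = 178.8 → 179
  → #D374B3

#8D6680, #D374B3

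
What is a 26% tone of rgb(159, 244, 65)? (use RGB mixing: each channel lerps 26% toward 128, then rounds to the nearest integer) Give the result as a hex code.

#97D651

A 26% tone moves each channel 26% toward 128:
  R: 159 − 8.06 = 150.94 → 151
  G: 244 − 30.16 = 213.84 → 214
  B: 65 + 0.26×(128−65) = 65 + 16.38 = 81.38 → 81
rgb(151, 214, 81) = #97D651.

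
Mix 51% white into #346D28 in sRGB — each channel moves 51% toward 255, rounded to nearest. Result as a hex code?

#9CB796

#346D28 is rgb(52, 109, 40).
Per channel, c → c + 0.51(255 − c):
  R: 52 + 103.53 = 155.53 → 156
  G: 109 + 0.51×(255−109) = 109 + 74.46 = 183.46 → 183
  B: 40 + 0.51×(255−40) = 40 + 109.65 = 149.65 → 150
rgb(156, 183, 150) = #9CB796.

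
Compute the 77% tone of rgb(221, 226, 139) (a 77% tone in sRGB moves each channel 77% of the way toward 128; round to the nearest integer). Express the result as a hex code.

#959783

A 77% tone moves each channel 77% toward 128:
  R: 221 + 0.77×(128−221) = 221 − 71.61 = 149.39 → 149
  G: 226 + 0.77×(128−226) = 226 − 75.46 = 150.54 → 151
  B: 139 − 8.47 = 130.53 → 131
rgb(149, 151, 131) = #959783.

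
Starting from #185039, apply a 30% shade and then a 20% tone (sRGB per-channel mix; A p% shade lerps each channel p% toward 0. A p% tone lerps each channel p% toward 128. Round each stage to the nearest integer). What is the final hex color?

#27463a

#185039 is rgb(24, 80, 57).
A 30% shade moves each channel 30% toward 0:
  R: 24 − 7.2 = 16.8 → 17
  G: 80 + 0.3×(0−80) = 80 − 24 = 56 → 56
  B: 57 − 17.1 = 39.9 → 40
After the shade: rgb(17, 56, 40) = #113828.
A 20% tone moves each channel 20% toward 128:
  R: 17 + 22.2 = 39.2 → 39
  G: 56 + 0.2×(128−56) = 56 + 14.4 = 70.4 → 70
  B: 40 + 0.2×(128−40) = 40 + 17.6 = 57.6 → 58
rgb(39, 70, 58) = #27463a.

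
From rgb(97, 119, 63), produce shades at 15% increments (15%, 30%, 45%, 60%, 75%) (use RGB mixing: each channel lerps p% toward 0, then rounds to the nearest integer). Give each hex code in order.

#526536, #44532C, #354123, #273019, #181E10

15%: (97 − 14.55 = 82.45→82, 119 − 17.85 = 101.15→101, 63 − 9.45 = 53.55→54) → #526536
30%: (97 − 29.1 = 67.9→68, 119 − 35.7 = 83.3→83, 63 − 18.9 = 44.1→44) → #44532C
45%: (97 − 43.65 = 53.35→53, 119 − 53.55 = 65.45→65, 63 − 28.35 = 34.65→35) → #354123
60%: (97 − 58.2 = 38.8→39, 119 − 71.4 = 47.6→48, 63 − 37.8 = 25.2→25) → #273019
75%: (97 − 72.75 = 24.25→24, 119 − 89.25 = 29.75→30, 63 − 47.25 = 15.75→16) → #181E10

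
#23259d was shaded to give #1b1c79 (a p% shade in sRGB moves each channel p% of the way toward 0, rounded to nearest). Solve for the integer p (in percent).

#23259d is rgb(35, 37, 157); #1b1c79 is rgb(27, 28, 121).
On the B channel (widest range): 121 ≈ 157 + (p/100)(0 − 157), so p ≈ 100×(121 − 157)/(0 − 157) = -3600/-157 = 22.93.
p = 23 reproduces all three channels after rounding.

23%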